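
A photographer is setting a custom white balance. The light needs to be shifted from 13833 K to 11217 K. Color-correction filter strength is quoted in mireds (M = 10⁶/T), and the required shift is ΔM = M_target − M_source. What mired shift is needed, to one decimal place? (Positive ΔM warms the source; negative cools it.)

M_source = 10⁶/13833 = 72.291; M_target = 10⁶/11217 = 89.150.
ΔM = 89.150 − 72.291 = 16.859 → +16.9 mireds, a warming shift.

+16.9 mireds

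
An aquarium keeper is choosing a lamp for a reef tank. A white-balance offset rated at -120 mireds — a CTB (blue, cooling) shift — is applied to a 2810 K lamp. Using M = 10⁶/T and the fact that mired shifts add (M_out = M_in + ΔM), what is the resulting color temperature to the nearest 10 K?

M_in = 10⁶/2810 = 355.87 mireds.
M_out = 355.87 + (-120) = 235.87 mireds.
T_out = 10⁶/235.87 = 4239.6 K → 4240 K.

4240 K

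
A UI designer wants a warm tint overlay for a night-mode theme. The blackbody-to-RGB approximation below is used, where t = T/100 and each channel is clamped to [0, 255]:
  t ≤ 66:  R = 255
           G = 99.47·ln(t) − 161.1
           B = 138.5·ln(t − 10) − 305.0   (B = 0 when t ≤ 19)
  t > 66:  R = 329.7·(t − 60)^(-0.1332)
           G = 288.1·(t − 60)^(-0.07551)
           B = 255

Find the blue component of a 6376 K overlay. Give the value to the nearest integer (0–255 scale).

247

t = 6376/100 = 63.76; the t ≤ 66 branch applies.
B = 138.5·ln(63.76 − 10) − 305.0 = 138.5·ln 53.76 − 305.0 = 138.5·3.9845 − 305.0 = 246.857.
Rounded: 247.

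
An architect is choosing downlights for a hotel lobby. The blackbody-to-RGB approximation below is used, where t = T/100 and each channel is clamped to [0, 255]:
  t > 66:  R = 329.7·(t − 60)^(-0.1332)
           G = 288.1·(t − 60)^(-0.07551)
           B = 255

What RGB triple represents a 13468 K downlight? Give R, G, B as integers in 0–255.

t = 13468/100 = 134.68; the t > 66 branch applies.
R = 329.7·(134.68 − 60)^(-0.1332) = 329.7·74.68^(-0.1332) = 329.7·0.56298 = 185.613.
G = 288.1·(134.68 − 60)^(-0.07551) = 288.1·74.68^(-0.07551) = 288.1·0.72203 = 208.016.
B = 255 by definition for t > 66.
Rounded: (186, 208, 255).

R=186, G=208, B=255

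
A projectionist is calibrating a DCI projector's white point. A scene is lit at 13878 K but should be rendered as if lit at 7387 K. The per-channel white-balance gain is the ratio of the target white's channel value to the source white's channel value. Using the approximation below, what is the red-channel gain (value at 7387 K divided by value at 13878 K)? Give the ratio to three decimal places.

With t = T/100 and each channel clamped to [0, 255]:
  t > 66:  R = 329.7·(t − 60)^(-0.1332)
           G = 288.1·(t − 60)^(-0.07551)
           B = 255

1.260

At 13878 K (t = 138.78):
  R = 329.7·(138.78 − 60)^(-0.1332) = 329.7·78.78^(-0.1332) = 329.7·0.55898 = 184.296.
At 7387 K (t = 73.87):
  R = 329.7·(73.87 − 60)^(-0.1332) = 329.7·13.87^(-0.1332) = 329.7·0.70449 = 232.271.
Gain = 232.271 / 184.296 = 1.2603 → 1.260.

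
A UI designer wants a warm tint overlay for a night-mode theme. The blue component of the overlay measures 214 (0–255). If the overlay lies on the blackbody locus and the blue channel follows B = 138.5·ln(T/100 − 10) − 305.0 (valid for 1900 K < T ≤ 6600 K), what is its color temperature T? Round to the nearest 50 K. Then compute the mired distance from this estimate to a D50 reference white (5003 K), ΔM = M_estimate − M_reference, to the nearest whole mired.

-9 mireds

ln(t − 10) = (214 + 305.0) / 138.5 = 3.7473.
t − 10 = e^3.7473 = 42.406, so t = 52.406.
T = 100·t = 5241 K → 5250 K to the nearest 50 K.
M_estimate = 10⁶/5250 = 190.48; M_reference = 10⁶/5003 = 199.88.
ΔM = 190.48 − 199.88 = -9.40 → -9 mireds.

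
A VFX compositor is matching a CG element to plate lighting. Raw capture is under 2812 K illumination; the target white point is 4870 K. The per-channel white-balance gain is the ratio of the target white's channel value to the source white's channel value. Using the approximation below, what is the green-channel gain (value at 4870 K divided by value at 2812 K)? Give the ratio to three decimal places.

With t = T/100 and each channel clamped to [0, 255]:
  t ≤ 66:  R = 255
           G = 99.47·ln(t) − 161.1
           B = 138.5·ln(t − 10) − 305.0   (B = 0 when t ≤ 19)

At 2812 K (t = 28.12):
  G = 99.47·ln 28.12 − 161.1 = 99.47·3.3365 − 161.1 = 170.780.
At 4870 K (t = 48.7):
  G = 99.47·ln 48.7 − 161.1 = 99.47·3.8857 − 161.1 = 225.408.
Gain = 225.408 / 170.780 = 1.3199 → 1.320.

1.320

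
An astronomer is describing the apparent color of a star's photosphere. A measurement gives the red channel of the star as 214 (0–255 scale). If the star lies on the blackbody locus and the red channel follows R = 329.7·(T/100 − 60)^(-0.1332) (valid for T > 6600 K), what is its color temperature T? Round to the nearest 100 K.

8600 K

(t − 60)^(-0.1332) = 214/329.7 = 0.64907.
t − 60 = 0.64907^(1/-0.1332) = 0.64907^(-7.508) = 25.657, so t = 85.657.
T = 100·t = 8566 K → 8600 K to the nearest 100 K.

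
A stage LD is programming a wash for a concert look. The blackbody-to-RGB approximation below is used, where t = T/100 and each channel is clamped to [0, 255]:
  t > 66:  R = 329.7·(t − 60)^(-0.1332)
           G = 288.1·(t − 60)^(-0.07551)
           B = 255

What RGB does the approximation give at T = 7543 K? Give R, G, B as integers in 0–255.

R=229, G=234, B=255

t = 7543/100 = 75.43; the t > 66 branch applies.
R = 329.7·(75.43 − 60)^(-0.1332) = 329.7·15.43^(-0.1332) = 329.7·0.69456 = 228.996.
G = 288.1·(75.43 − 60)^(-0.07551) = 288.1·15.43^(-0.07551) = 288.1·0.81333 = 234.320.
B = 255 by definition for t > 66.
Rounded: (229, 234, 255).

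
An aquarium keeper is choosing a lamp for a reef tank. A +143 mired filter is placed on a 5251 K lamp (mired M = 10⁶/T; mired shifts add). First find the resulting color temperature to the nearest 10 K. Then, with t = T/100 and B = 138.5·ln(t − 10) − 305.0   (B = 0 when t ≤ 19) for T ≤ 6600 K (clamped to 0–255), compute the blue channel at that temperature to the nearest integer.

M_in = 10⁶/5251 = 190.44; M_out = 190.44 + (+143) = 333.44.
T_out = 10⁶/333.44 = 2999.0 K → 3000 K; t = 30.
B = 138.5·ln(30 − 10) − 305.0 = 138.5·ln 20 − 305.0 = 138.5·2.9957 − 305.0 = 109.909.
Rounded: 110.

110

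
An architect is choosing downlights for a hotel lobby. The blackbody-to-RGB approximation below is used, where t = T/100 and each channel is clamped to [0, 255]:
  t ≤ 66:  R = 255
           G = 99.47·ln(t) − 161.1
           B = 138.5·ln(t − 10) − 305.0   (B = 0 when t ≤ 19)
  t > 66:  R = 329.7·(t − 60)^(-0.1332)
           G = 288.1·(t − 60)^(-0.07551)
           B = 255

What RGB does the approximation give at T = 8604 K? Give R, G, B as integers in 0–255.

t = 8604/100 = 86.04; the t > 66 branch applies.
R = 329.7·(86.04 − 60)^(-0.1332) = 329.7·26.04^(-0.1332) = 329.7·0.64779 = 213.578.
G = 288.1·(86.04 − 60)^(-0.07551) = 288.1·26.04^(-0.07551) = 288.1·0.78182 = 225.241.
B = 255 by definition for t > 66.
Rounded: (214, 225, 255).

R=214, G=225, B=255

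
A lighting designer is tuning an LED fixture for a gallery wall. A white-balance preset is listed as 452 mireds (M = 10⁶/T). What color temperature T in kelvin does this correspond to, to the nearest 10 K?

2210 K

T = 10⁶ / 452 = 2212.39 K → 2210 K.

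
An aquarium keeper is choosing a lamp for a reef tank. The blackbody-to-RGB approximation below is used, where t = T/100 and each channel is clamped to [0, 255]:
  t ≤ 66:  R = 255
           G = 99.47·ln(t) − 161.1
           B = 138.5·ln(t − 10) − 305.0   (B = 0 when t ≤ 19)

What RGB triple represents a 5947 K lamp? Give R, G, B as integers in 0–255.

R=255, G=245, B=235

t = 5947/100 = 59.47; the t ≤ 66 branch applies.
R = 255 by definition for t ≤ 66.
G = 99.47·ln 59.47 − 161.1 = 99.47·4.0855 − 161.1 = 245.282.
B = 138.5·ln(59.47 − 10) − 305.0 = 138.5·ln 49.47 − 305.0 = 138.5·3.9014 − 305.0 = 235.339.
Rounded: (255, 245, 235).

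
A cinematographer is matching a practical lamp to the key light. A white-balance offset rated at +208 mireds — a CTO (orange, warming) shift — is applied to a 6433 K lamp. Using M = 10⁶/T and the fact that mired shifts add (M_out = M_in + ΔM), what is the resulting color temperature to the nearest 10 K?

2750 K

M_in = 10⁶/6433 = 155.45 mireds.
M_out = 155.45 + (+208) = 363.45 mireds.
T_out = 10⁶/363.45 = 2751.4 K → 2750 K.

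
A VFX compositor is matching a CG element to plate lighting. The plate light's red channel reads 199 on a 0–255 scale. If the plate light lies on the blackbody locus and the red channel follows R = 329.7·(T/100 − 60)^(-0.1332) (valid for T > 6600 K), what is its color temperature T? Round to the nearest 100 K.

(t − 60)^(-0.1332) = 199/329.7 = 0.60358.
t − 60 = 0.60358^(1/-0.1332) = 0.60358^(-7.508) = 44.273, so t = 104.273.
T = 100·t = 10427 K → 10400 K to the nearest 100 K.

10400 K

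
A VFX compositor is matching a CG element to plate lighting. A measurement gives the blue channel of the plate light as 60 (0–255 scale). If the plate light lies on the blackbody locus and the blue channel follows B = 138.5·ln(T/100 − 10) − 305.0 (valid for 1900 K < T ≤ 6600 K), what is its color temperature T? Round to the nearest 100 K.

ln(t − 10) = (60 + 305.0) / 138.5 = 2.6354.
t − 10 = e^2.6354 = 13.949, so t = 23.949.
T = 100·t = 2395 K → 2400 K to the nearest 100 K.

2400 K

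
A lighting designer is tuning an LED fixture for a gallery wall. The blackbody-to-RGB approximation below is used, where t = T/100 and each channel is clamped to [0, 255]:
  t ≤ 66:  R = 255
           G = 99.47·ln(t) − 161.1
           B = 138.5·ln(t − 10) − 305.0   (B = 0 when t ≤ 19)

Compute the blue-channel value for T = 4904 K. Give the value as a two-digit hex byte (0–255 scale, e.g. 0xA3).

t = 4904/100 = 49.04; the t ≤ 66 branch applies.
B = 138.5·ln(49.04 − 10) − 305.0 = 138.5·ln 39.04 − 305.0 = 138.5·3.6646 − 305.0 = 202.545.
Rounded: 203; in hex, 0xCB.

0xCB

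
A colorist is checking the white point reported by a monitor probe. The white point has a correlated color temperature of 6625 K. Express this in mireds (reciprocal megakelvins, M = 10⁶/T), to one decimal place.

M = 10⁶ / 6625 = 150.943 → 150.9 mireds.

150.9 mireds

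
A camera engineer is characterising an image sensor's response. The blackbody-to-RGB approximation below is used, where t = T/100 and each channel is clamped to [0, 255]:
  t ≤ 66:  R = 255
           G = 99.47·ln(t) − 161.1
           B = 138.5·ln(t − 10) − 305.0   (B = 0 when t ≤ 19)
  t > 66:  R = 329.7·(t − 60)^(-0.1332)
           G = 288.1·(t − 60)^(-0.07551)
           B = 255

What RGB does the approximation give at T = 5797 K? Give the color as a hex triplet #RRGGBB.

#FFF3E7

t = 5797/100 = 57.97; the t ≤ 66 branch applies.
R = 255 by definition for t ≤ 66.
G = 99.47·ln 57.97 − 161.1 = 99.47·4.0599 − 161.1 = 242.741.
B = 138.5·ln(57.97 − 10) − 305.0 = 138.5·ln 47.97 − 305.0 = 138.5·3.8706 − 305.0 = 231.075.
Rounded: (255, 243, 231).
In hex: #FFF3E7.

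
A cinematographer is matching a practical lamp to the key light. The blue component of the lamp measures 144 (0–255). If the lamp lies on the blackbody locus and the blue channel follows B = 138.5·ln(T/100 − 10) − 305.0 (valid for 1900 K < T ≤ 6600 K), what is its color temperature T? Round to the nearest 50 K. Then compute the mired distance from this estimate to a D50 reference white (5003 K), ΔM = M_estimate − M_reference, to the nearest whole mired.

+82 mireds

ln(t − 10) = (144 + 305.0) / 138.5 = 3.2419.
t − 10 = e^3.2419 = 25.582, so t = 35.582.
T = 100·t = 3558 K → 3550 K to the nearest 50 K.
M_estimate = 10⁶/3550 = 281.69; M_reference = 10⁶/5003 = 199.88.
ΔM = 281.69 − 199.88 = 81.81 → +82 mireds.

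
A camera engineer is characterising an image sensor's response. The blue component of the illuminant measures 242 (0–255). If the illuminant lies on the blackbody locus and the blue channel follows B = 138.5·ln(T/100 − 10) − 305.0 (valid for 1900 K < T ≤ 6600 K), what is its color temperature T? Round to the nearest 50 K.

6200 K

ln(t − 10) = (242 + 305.0) / 138.5 = 3.9495.
t − 10 = e^3.9495 = 51.907, so t = 61.907.
T = 100·t = 6191 K → 6200 K to the nearest 50 K.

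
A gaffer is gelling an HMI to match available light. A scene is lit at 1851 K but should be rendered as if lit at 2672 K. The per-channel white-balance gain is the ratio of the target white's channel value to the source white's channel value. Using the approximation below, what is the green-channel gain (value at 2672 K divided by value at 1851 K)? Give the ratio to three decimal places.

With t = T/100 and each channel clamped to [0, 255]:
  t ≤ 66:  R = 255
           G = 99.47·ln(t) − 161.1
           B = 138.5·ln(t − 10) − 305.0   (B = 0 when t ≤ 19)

At 1851 K (t = 18.51):
  G = 99.47·ln 18.51 − 161.1 = 99.47·2.9183 − 161.1 = 129.184.
At 2672 K (t = 26.72):
  G = 99.47·ln 26.72 − 161.1 = 99.47·3.2854 − 161.1 = 165.700.
Gain = 165.700 / 129.184 = 1.2827 → 1.283.

1.283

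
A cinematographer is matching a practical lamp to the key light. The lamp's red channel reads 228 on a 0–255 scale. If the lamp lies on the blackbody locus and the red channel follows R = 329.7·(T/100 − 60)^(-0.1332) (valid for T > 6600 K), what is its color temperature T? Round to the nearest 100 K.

7600 K

(t − 60)^(-0.1332) = 228/329.7 = 0.69154.
t − 60 = 0.69154^(1/-0.1332) = 0.69154^(-7.508) = 15.943, so t = 75.943.
T = 100·t = 7594 K → 7600 K to the nearest 100 K.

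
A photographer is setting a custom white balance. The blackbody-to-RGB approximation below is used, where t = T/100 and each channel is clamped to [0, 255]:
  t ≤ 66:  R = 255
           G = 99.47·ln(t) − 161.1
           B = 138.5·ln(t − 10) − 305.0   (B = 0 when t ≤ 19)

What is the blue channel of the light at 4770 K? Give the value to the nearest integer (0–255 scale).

t = 4770/100 = 47.7; the t ≤ 66 branch applies.
B = 138.5·ln(47.7 − 10) − 305.0 = 138.5·ln 37.7 − 305.0 = 138.5·3.6297 − 305.0 = 197.708.
Rounded: 198.

198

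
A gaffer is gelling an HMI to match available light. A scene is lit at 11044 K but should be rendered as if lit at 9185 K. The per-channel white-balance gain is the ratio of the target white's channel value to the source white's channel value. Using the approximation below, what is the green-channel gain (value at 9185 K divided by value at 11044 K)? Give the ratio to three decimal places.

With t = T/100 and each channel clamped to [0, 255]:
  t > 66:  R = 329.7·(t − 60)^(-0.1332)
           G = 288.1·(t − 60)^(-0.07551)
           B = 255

1.035

At 11044 K (t = 110.44):
  G = 288.1·(110.44 − 60)^(-0.07551) = 288.1·50.44^(-0.07551) = 288.1·0.74374 = 214.273.
At 9185 K (t = 91.85):
  G = 288.1·(91.85 − 60)^(-0.07551) = 288.1·31.85^(-0.07551) = 288.1·0.77002 = 221.842.
Gain = 221.842 / 214.273 = 1.0353 → 1.035.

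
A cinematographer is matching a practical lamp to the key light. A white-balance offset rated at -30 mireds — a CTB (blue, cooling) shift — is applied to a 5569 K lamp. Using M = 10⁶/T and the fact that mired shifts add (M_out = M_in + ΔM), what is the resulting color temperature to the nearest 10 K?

6690 K

M_in = 10⁶/5569 = 179.57 mireds.
M_out = 179.57 + (-30) = 149.57 mireds.
T_out = 10⁶/149.57 = 6686.0 K → 6690 K.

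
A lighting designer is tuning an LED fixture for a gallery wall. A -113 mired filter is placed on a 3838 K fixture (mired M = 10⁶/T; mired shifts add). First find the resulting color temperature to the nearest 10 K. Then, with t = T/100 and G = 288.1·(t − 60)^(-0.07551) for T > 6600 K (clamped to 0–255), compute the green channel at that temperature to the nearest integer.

M_in = 10⁶/3838 = 260.55; M_out = 260.55 + (-113) = 147.55.
T_out = 10⁶/147.55 = 6777.3 K → 6780 K; t = 67.8.
G = 288.1·(67.8 − 60)^(-0.07551) = 288.1·7.8^(-0.07551) = 288.1·0.85632 = 246.707.
Rounded: 247.

247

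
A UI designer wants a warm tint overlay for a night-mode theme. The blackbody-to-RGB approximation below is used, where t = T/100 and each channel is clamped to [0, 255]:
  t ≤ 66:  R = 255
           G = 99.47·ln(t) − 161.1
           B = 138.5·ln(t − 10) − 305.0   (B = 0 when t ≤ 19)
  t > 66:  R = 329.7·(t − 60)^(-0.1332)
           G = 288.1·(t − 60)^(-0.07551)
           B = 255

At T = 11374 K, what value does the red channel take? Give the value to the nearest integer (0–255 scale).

t = 11374/100 = 113.74; the t > 66 branch applies.
R = 329.7·(113.74 − 60)^(-0.1332) = 329.7·53.74^(-0.1332) = 329.7·0.58820 = 193.929.
Rounded: 194.

194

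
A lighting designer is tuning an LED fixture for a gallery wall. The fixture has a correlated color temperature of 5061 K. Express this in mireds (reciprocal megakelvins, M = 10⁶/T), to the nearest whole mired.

M = 10⁶ / 5061 = 197.589 → 198 mireds.

198 mireds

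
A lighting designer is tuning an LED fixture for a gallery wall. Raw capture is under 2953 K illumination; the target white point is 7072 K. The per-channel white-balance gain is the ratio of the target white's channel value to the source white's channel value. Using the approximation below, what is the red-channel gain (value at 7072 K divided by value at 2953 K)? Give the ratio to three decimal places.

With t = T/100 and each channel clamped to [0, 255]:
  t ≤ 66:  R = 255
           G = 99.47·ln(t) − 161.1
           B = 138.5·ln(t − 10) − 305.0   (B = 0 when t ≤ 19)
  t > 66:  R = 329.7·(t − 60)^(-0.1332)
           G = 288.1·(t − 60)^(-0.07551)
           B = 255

0.943

At 2953 K (t = 29.53):
  R = 255 by definition for t ≤ 66.
At 7072 K (t = 70.72):
  R = 329.7·(70.72 − 60)^(-0.1332) = 329.7·10.72^(-0.1332) = 329.7·0.72908 = 240.379.
Gain = 240.379 / 255.000 = 0.9427 → 0.943.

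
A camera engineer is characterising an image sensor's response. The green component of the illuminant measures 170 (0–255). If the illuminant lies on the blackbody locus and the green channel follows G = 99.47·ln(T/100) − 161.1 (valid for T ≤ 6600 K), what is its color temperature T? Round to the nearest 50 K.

2800 K

ln t = (170 + 161.1) / 99.47 = 3.3286.
t = e^3.3286 = 27.900.
T = 100·t = 2790 K → 2800 K to the nearest 50 K.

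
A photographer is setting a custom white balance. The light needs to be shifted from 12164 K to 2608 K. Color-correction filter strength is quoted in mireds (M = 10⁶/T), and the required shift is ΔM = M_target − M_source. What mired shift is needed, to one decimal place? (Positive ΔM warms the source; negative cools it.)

+301.2 mireds

M_source = 10⁶/12164 = 82.210; M_target = 10⁶/2608 = 383.436.
ΔM = 383.436 − 82.210 = 301.226 → +301.2 mireds, a warming shift.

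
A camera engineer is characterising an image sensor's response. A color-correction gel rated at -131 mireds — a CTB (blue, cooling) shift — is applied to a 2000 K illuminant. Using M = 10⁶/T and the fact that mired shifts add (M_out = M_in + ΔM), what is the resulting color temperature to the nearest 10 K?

2710 K

M_in = 10⁶/2000 = 500.00 mireds.
M_out = 500.00 + (-131) = 369.00 mireds.
T_out = 10⁶/369.00 = 2710.0 K → 2710 K.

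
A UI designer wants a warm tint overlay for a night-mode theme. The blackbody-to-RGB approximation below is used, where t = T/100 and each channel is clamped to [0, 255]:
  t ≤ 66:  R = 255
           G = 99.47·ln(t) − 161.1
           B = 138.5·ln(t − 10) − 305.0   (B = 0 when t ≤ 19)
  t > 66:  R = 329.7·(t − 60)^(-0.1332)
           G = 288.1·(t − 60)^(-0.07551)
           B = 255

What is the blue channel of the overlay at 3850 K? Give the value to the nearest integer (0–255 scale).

159

t = 3850/100 = 38.5; the t ≤ 66 branch applies.
B = 138.5·ln(38.5 − 10) − 305.0 = 138.5·ln 28.5 − 305.0 = 138.5·3.3499 − 305.0 = 158.962.
Rounded: 159.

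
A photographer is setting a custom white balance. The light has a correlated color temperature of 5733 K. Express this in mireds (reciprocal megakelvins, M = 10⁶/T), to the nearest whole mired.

M = 10⁶ / 5733 = 174.429 → 174 mireds.

174 mireds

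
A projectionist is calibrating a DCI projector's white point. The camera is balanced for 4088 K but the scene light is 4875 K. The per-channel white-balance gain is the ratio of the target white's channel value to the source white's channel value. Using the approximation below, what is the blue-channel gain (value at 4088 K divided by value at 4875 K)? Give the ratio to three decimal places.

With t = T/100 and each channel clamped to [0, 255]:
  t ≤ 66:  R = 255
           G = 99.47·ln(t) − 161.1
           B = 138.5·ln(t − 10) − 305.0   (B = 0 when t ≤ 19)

0.844

At 4875 K (t = 48.75):
  B = 138.5·ln(48.75 − 10) − 305.0 = 138.5·ln 38.75 − 305.0 = 138.5·3.6571 − 305.0 = 201.513.
At 4088 K (t = 40.88):
  B = 138.5·ln(40.88 − 10) − 305.0 = 138.5·ln 30.88 − 305.0 = 138.5·3.4301 − 305.0 = 170.070.
Gain = 170.070 / 201.513 = 0.8440 → 0.844.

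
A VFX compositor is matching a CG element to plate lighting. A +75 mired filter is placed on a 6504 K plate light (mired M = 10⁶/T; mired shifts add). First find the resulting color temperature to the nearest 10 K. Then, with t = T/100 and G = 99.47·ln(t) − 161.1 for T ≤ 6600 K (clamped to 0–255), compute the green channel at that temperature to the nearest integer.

215

M_in = 10⁶/6504 = 153.75; M_out = 153.75 + (+75) = 228.75.
T_out = 10⁶/228.75 = 4371.6 K → 4370 K; t = 43.7.
G = 99.47·ln 43.7 − 161.1 = 99.47·3.7773 − 161.1 = 214.633.
Rounded: 215.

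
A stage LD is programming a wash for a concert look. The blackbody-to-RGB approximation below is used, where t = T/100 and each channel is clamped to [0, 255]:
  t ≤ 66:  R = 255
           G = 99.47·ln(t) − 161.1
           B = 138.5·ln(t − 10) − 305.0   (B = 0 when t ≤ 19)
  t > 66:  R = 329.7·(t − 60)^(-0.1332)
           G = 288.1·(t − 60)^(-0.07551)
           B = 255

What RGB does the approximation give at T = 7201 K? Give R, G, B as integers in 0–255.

R=237, G=239, B=255

t = 7201/100 = 72.01; the t > 66 branch applies.
R = 329.7·(72.01 − 60)^(-0.1332) = 329.7·12.01^(-0.1332) = 329.7·0.71813 = 236.768.
G = 288.1·(72.01 − 60)^(-0.07551) = 288.1·12.01^(-0.07551) = 288.1·0.82886 = 238.796.
B = 255 by definition for t > 66.
Rounded: (237, 239, 255).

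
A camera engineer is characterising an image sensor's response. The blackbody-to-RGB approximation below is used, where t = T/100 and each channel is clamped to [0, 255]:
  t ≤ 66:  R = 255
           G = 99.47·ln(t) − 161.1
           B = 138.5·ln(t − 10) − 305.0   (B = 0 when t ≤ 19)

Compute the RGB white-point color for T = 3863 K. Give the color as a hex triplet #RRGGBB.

#FFCAA0

t = 3863/100 = 38.63; the t ≤ 66 branch applies.
R = 255 by definition for t ≤ 66.
G = 99.47·ln 38.63 − 161.1 = 99.47·3.6540 − 161.1 = 202.366.
B = 138.5·ln(38.63 − 10) − 305.0 = 138.5·ln 28.63 − 305.0 = 138.5·3.3545 − 305.0 = 159.592.
Rounded: (255, 202, 160).
In hex: #FFCAA0.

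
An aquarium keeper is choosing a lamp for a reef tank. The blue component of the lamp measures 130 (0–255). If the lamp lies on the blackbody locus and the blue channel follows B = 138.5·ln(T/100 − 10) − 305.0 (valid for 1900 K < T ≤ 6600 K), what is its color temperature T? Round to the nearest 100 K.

ln(t − 10) = (130 + 305.0) / 138.5 = 3.1408.
t − 10 = e^3.1408 = 23.122, so t = 33.122.
T = 100·t = 3312 K → 3300 K to the nearest 100 K.

3300 K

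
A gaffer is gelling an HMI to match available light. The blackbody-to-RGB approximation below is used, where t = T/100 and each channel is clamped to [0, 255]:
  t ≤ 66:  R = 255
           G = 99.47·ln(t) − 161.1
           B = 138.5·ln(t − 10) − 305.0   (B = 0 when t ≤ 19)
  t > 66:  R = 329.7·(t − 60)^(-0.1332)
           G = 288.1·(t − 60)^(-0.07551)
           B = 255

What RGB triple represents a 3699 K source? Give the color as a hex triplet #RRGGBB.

#FFC697

t = 3699/100 = 36.99; the t ≤ 66 branch applies.
R = 255 by definition for t ≤ 66.
G = 99.47·ln 36.99 − 161.1 = 99.47·3.6106 − 161.1 = 198.051.
B = 138.5·ln(36.99 − 10) − 305.0 = 138.5·ln 26.99 − 305.0 = 138.5·3.2955 − 305.0 = 151.422.
Rounded: (255, 198, 151).
In hex: #FFC697.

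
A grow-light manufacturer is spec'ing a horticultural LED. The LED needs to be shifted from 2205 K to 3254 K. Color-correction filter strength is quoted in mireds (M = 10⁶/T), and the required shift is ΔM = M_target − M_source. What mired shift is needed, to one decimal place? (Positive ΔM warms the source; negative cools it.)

M_source = 10⁶/2205 = 453.515; M_target = 10⁶/3254 = 307.314.
ΔM = 307.314 − 453.515 = -146.201 → -146.2 mireds, a cooling shift.

-146.2 mireds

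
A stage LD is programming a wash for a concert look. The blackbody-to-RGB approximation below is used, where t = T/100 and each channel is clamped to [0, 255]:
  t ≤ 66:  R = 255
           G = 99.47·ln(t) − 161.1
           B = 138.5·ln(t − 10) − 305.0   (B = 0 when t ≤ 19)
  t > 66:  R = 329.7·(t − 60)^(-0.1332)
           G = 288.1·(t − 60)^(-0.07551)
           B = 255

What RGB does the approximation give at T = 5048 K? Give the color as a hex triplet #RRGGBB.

#FFE5D0

t = 5048/100 = 50.48; the t ≤ 66 branch applies.
R = 255 by definition for t ≤ 66.
G = 99.47·ln 50.48 − 161.1 = 99.47·3.9216 − 161.1 = 228.979.
B = 138.5·ln(50.48 − 10) − 305.0 = 138.5·ln 40.48 − 305.0 = 138.5·3.7008 − 305.0 = 207.562.
Rounded: (255, 229, 208).
In hex: #FFE5D0.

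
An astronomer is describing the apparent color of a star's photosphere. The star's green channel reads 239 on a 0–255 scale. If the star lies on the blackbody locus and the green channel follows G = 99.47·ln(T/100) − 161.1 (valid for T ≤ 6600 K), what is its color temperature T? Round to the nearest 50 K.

ln t = (239 + 161.1) / 99.47 = 4.0223.
t = e^4.0223 = 55.830.
T = 100·t = 5583 K → 5600 K to the nearest 50 K.

5600 K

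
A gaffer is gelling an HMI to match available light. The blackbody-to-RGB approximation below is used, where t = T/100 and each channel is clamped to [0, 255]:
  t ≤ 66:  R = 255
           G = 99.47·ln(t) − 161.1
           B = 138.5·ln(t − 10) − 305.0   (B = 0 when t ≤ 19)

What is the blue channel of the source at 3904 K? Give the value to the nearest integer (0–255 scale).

162

t = 3904/100 = 39.04; the t ≤ 66 branch applies.
B = 138.5·ln(39.04 − 10) − 305.0 = 138.5·ln 29.04 − 305.0 = 138.5·3.3687 − 305.0 = 161.561.
Rounded: 162.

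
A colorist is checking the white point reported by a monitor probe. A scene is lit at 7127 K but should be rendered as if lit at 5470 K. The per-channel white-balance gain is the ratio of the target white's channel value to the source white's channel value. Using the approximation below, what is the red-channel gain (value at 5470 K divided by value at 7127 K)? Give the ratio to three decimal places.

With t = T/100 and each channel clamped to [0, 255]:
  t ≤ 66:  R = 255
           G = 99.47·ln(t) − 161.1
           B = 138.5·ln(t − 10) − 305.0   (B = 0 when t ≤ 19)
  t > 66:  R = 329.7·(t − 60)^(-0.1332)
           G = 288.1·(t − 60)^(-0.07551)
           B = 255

At 7127 K (t = 71.27):
  R = 329.7·(71.27 − 60)^(-0.1332) = 329.7·11.27^(-0.1332) = 329.7·0.72424 = 238.783.
At 5470 K (t = 54.7):
  R = 255 by definition for t ≤ 66.
Gain = 255.000 / 238.783 = 1.0679 → 1.068.

1.068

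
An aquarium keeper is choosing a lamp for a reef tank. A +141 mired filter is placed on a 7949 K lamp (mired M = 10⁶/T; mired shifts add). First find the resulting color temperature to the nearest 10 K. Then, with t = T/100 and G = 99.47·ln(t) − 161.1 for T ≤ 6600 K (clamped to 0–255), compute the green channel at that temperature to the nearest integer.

199

M_in = 10⁶/7949 = 125.80; M_out = 125.80 + (+141) = 266.80.
T_out = 10⁶/266.80 = 3748.1 K → 3750 K; t = 37.5.
G = 99.47·ln 37.5 − 161.1 = 99.47·3.6243 − 161.1 = 199.413.
Rounded: 199.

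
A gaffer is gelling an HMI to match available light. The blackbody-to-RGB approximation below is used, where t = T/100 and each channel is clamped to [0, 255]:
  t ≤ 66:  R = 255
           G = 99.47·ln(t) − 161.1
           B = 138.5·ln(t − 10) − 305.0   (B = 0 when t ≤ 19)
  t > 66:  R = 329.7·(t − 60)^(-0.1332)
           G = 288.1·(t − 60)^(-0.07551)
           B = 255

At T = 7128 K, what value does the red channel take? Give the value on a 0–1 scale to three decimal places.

t = 7128/100 = 71.28; the t > 66 branch applies.
R = 329.7·(71.28 − 60)^(-0.1332) = 329.7·11.28^(-0.1332) = 329.7·0.72416 = 238.754.
On a 0–1 scale: 238.754/255 = 0.9363 → 0.936.

0.936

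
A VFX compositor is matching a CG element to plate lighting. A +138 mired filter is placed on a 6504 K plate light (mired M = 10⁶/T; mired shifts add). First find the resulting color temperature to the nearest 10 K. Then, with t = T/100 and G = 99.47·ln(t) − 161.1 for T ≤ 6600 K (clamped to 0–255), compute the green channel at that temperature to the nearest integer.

191

M_in = 10⁶/6504 = 153.75; M_out = 153.75 + (+138) = 291.75.
T_out = 10⁶/291.75 = 3427.6 K → 3430 K; t = 34.3.
G = 99.47·ln 34.3 − 161.1 = 99.47·3.5351 − 161.1 = 190.541.
Rounded: 191.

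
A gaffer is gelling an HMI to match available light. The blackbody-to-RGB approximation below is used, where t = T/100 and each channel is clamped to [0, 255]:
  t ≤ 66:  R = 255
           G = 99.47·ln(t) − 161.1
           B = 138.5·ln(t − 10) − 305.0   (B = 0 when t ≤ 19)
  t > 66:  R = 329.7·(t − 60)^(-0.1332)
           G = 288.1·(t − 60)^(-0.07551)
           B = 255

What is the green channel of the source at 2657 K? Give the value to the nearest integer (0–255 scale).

t = 2657/100 = 26.57; the t ≤ 66 branch applies.
G = 99.47·ln 26.57 − 161.1 = 99.47·3.2798 − 161.1 = 165.140.
Rounded: 165.

165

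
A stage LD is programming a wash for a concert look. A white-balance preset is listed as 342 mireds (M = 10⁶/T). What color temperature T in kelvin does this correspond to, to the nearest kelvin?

2924 K

T = 10⁶ / 342 = 2923.98 K → 2924 K.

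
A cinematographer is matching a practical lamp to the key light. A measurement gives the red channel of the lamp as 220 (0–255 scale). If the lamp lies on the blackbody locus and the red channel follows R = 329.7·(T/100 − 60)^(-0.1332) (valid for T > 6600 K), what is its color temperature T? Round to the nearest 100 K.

8100 K

(t − 60)^(-0.1332) = 220/329.7 = 0.66727.
t − 60 = 0.66727^(1/-0.1332) = 0.66727^(-7.508) = 20.847, so t = 80.847.
T = 100·t = 8085 K → 8100 K to the nearest 100 K.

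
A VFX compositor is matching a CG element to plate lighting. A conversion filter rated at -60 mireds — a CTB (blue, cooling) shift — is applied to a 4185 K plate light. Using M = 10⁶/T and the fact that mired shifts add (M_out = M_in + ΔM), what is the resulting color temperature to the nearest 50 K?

M_in = 10⁶/4185 = 238.95 mireds.
M_out = 238.95 + (-60) = 178.95 mireds.
T_out = 10⁶/178.95 = 5588.2 K → 5600 K.

5600 K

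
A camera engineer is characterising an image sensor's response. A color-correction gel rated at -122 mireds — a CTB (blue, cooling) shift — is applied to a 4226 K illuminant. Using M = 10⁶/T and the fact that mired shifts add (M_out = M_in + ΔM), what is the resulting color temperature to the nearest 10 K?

M_in = 10⁶/4226 = 236.63 mireds.
M_out = 236.63 + (-122) = 114.63 mireds.
T_out = 10⁶/114.63 = 8723.7 K → 8720 K.

8720 K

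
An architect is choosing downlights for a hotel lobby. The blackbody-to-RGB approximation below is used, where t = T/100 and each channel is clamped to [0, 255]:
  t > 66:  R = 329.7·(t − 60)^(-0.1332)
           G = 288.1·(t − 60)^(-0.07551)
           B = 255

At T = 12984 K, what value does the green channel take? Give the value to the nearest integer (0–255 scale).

t = 12984/100 = 129.84; the t > 66 branch applies.
G = 288.1·(129.84 − 60)^(-0.07551) = 288.1·69.84^(-0.07551) = 288.1·0.72569 = 209.072.
Rounded: 209.

209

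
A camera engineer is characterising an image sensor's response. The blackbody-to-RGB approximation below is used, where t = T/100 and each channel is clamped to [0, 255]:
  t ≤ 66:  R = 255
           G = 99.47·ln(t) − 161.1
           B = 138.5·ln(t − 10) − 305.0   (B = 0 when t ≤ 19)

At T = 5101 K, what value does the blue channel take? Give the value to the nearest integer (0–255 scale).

209

t = 5101/100 = 51.01; the t ≤ 66 branch applies.
B = 138.5·ln(51.01 − 10) − 305.0 = 138.5·ln 41.01 − 305.0 = 138.5·3.7138 − 305.0 = 209.364.
Rounded: 209.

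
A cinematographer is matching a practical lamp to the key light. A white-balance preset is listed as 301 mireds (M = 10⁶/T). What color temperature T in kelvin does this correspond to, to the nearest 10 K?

T = 10⁶ / 301 = 3322.26 K → 3320 K.

3320 K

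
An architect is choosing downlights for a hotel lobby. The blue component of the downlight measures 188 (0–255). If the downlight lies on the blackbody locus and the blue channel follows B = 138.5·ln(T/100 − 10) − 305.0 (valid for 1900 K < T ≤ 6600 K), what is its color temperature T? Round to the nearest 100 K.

4500 K

ln(t − 10) = (188 + 305.0) / 138.5 = 3.5596.
t − 10 = e^3.5596 = 35.148, so t = 45.148.
T = 100·t = 4515 K → 4500 K to the nearest 100 K.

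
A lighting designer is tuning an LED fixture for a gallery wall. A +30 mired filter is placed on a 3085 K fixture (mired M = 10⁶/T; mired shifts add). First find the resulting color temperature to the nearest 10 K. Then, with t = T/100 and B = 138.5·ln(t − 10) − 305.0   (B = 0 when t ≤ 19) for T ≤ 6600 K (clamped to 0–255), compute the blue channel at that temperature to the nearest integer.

97

M_in = 10⁶/3085 = 324.15; M_out = 324.15 + (+30) = 354.15.
T_out = 10⁶/354.15 = 2823.7 K → 2820 K; t = 28.2.
B = 138.5·ln(28.2 − 10) − 305.0 = 138.5·ln 18.2 − 305.0 = 138.5·2.9014 − 305.0 = 96.847.
Rounded: 97.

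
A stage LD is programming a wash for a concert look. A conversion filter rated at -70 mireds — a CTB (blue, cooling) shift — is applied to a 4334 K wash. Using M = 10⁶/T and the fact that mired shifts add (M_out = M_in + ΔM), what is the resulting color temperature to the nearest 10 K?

6220 K

M_in = 10⁶/4334 = 230.73 mireds.
M_out = 230.73 + (-70) = 160.73 mireds.
T_out = 10⁶/160.73 = 6221.5 K → 6220 K.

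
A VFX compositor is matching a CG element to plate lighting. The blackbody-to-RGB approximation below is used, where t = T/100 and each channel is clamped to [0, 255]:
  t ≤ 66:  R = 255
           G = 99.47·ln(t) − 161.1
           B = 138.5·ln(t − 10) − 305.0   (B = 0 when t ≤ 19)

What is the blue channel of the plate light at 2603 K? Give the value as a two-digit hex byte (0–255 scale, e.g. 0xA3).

0x4F

t = 2603/100 = 26.03; the t ≤ 66 branch applies.
B = 138.5·ln(26.03 − 10) − 305.0 = 138.5·ln 16.03 − 305.0 = 138.5·2.7745 − 305.0 = 79.263.
Rounded: 79; in hex, 0x4F.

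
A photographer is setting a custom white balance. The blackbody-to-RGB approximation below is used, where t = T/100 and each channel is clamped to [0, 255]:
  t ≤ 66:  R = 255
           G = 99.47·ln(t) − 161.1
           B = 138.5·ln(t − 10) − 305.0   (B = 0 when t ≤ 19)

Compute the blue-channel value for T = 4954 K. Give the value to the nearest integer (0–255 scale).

t = 4954/100 = 49.54; the t ≤ 66 branch applies.
B = 138.5·ln(49.54 − 10) − 305.0 = 138.5·ln 39.54 − 305.0 = 138.5·3.6773 − 305.0 = 204.308.
Rounded: 204.

204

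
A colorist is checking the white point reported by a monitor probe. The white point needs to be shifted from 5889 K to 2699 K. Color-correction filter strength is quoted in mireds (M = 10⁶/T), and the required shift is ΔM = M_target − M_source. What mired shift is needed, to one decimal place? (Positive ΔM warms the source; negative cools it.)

M_source = 10⁶/5889 = 169.808; M_target = 10⁶/2699 = 370.508.
ΔM = 370.508 − 169.808 = 200.699 → +200.7 mireds, a warming shift.

+200.7 mireds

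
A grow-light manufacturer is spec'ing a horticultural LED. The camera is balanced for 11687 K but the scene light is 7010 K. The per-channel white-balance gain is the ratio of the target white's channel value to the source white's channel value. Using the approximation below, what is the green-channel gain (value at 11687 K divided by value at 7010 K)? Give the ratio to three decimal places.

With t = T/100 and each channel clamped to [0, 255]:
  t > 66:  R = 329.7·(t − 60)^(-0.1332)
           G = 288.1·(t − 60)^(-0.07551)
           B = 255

0.878

At 7010 K (t = 70.1):
  G = 288.1·(70.1 − 60)^(-0.07551) = 288.1·10.1^(-0.07551) = 288.1·0.83978 = 241.940.
At 11687 K (t = 116.87):
  G = 288.1·(116.87 − 60)^(-0.07551) = 288.1·56.87^(-0.07551) = 288.1·0.73704 = 212.340.
Gain = 212.340 / 241.940 = 0.8777 → 0.878.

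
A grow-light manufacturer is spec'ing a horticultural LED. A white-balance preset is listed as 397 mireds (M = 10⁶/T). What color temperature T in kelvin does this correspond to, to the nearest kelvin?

2519 K

T = 10⁶ / 397 = 2518.89 K → 2519 K.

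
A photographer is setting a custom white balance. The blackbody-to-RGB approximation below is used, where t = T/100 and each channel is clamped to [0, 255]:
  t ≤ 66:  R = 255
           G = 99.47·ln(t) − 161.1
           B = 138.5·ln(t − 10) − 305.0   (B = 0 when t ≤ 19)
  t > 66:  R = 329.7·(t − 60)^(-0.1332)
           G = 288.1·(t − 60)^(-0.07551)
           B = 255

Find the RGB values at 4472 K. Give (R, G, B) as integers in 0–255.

t = 4472/100 = 44.72; the t ≤ 66 branch applies.
R = 255 by definition for t ≤ 66.
G = 99.47·ln 44.72 − 161.1 = 99.47·3.8004 − 161.1 = 216.928.
B = 138.5·ln(44.72 − 10) − 305.0 = 138.5·ln 34.72 − 305.0 = 138.5·3.5473 − 305.0 = 186.303.
Rounded: (255, 217, 186).

(255, 217, 186)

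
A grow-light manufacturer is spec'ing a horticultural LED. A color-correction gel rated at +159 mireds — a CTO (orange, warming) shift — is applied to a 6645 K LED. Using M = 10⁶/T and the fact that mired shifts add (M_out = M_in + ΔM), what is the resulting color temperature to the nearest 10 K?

M_in = 10⁶/6645 = 150.49 mireds.
M_out = 150.49 + (+159) = 309.49 mireds.
T_out = 10⁶/309.49 = 3231.1 K → 3230 K.

3230 K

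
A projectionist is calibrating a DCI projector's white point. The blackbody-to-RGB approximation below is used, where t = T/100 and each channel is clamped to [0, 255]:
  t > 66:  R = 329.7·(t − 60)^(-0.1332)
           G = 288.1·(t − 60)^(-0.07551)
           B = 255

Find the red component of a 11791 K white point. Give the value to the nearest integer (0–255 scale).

192

t = 11791/100 = 117.91; the t > 66 branch applies.
R = 329.7·(117.91 − 60)^(-0.1332) = 329.7·57.91^(-0.1332) = 329.7·0.58237 = 192.008.
Rounded: 192.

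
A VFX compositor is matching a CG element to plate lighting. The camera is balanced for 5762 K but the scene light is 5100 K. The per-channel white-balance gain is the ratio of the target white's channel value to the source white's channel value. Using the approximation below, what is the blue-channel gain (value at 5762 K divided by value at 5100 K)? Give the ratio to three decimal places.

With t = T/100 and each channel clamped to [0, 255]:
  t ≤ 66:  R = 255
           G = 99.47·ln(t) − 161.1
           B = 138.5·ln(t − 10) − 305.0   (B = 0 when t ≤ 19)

At 5100 K (t = 51):
  B = 138.5·ln(51 − 10) − 305.0 = 138.5·ln 41 − 305.0 = 138.5·3.7136 − 305.0 = 209.330.
At 5762 K (t = 57.62):
  B = 138.5·ln(57.62 − 10) − 305.0 = 138.5·ln 47.62 − 305.0 = 138.5·3.8633 − 305.0 = 230.061.
Gain = 230.061 / 209.330 = 1.0990 → 1.099.

1.099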